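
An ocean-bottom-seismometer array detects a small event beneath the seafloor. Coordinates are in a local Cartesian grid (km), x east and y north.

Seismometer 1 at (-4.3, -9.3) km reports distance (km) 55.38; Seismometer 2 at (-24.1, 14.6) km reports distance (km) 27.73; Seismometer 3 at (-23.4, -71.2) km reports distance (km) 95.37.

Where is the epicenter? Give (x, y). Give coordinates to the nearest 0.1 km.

(-51.3, 20.0)

Circle about each station: (x + 4.3)² + (y + 9.3)² = 55.38²; (x + 24.1)² + (y − 14.6)² = 27.73²; (x + 23.4)² + (y + 71.2)² = 95.37².
Subtracting the Seismometer 1 equation from the Seismometer 2 and Seismometer 3 equations removes the quadratic terms:
-39.6 x + 47.8 y = 2986.98
-38.2 x − 123.8 y = -516.47
Solving the 2×2 system: x ≈ -51.3, y ≈ 20.0 km.
Check against Seismometer 1 (with the unrounded x, y): √((x + 4.3)²+(y + 9.3)²) = 55.38 ≈ 55.38 km. ✓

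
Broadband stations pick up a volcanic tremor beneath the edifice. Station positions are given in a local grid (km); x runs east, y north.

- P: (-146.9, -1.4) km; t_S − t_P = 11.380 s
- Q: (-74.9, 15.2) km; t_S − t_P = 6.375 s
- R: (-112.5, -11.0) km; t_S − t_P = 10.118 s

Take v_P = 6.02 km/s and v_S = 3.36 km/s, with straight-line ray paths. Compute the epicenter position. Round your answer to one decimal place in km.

x ≈ -87.9 km, y ≈ 61.9 km

Distance from S−P lag: d = Δt · v_P v_S / (v_P − v_S) = Δt · (6.02·3.36)/(6.02−3.36) ≈ 7.6042·Δt.
So d_P = 86.54, d_Q = 48.48, d_R = 76.94 km.
Circle about each station: (x + 146.9)² + (y + 1.4)² = 86.54²; (x + 74.9)² + (y − 15.2)² = 48.48²; (x + 112.5)² + (y + 11.0)² = 76.94².
Subtracting the P equation from the Q and R equations removes the quadratic terms:
144.0 x + 33.2 y = -10601.66
68.8 x − 19.2 y = -7234.91
Solving the 2×2 system: x ≈ -87.9, y ≈ 61.9 km.
Check against P (with the unrounded x, y): √((x + 146.9)²+(y + 1.4)²) = 86.53 ≈ 86.54 km. ✓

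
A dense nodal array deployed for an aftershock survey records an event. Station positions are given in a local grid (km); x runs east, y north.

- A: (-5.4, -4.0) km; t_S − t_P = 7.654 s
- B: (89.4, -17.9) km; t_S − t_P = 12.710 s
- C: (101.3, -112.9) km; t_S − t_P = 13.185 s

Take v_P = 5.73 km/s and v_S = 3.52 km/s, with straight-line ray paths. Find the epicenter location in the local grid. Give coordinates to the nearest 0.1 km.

-12.4 km east, -73.5 km north

Distance from S−P lag: d = Δt · v_P v_S / (v_P − v_S) = Δt · (5.73·3.52)/(5.73−3.52) ≈ 9.1265·Δt.
So d_A = 69.85, d_B = 116.00, d_C = 120.33 km.
Circle about each station: (x + 5.4)² + (y + 4.0)² = 69.85²; (x − 89.4)² + (y + 17.9)² = 116.00²; (x − 101.3)² + (y + 112.9)² = 120.33².
Subtracting the A equation from the B and C equations removes the quadratic terms:
189.6 x − 27.8 y = -309.37
213.4 x − 217.8 y = 13362.65
Solving the 2×2 system: x ≈ -12.4, y ≈ -73.5 km.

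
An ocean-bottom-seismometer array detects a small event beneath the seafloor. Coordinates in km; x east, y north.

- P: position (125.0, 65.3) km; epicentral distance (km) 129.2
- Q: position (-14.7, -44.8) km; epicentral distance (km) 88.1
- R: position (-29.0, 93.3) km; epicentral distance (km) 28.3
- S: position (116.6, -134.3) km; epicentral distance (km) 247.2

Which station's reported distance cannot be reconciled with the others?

Solve using three stations at a time. Using P, R, S (subtract circle equations pairwise → linear system) gives (x, y) ≈ (-3.1, 82.0).
Distances from that point to each station vs reported:
  P: calculated 129.2 vs reported 129.2 → residual 0.0 km
  Q: calculated 127.3 vs reported 88.1 → residual 39.2 km
  R: calculated 28.3 vs reported 28.3 → residual 0.0 km
  S: calculated 247.2 vs reported 247.2 → residual 0.0 km
P, R, S are mutually consistent (residuals ≈ 0); Q is off by 39.2 km.

Q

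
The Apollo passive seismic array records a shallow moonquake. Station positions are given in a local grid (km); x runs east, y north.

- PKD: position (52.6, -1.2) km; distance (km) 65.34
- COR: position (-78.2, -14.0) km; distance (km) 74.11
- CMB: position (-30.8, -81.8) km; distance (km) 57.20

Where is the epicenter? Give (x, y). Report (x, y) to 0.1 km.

x ≈ -5.9 km, y ≈ -30.3 km

Circle about each station: (x − 52.6)² + (y + 1.2)² = 65.34²; (x + 78.2)² + (y + 14.0)² = 74.11²; (x + 30.8)² + (y + 81.8)² = 57.20².
Subtracting the PKD equation from the COR and CMB equations removes the quadratic terms:
-261.6 x − 25.6 y = 2320.06
-166.8 x − 161.2 y = 5869.16
Solving the 2×2 system: x ≈ -5.9, y ≈ -30.3 km.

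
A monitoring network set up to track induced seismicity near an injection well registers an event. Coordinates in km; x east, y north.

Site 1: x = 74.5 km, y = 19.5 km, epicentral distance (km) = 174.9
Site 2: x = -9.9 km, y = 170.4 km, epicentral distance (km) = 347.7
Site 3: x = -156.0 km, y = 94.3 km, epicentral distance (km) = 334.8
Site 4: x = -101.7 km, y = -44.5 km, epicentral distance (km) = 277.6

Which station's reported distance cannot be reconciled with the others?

Solve using three stations at a time. Using Site 1, Site 2, Site 4 (subtract circle equations pairwise → linear system) gives (x, y) ≈ (161.7, -131.9).
Distances from that point to each station vs reported:
  Site 1: calculated 174.7 vs reported 174.9 → residual 0.2 km
  Site 2: calculated 347.6 vs reported 347.7 → residual 0.1 km
  Site 3: calculated 390.0 vs reported 334.8 → residual 55.2 km
  Site 4: calculated 277.5 vs reported 277.6 → residual 0.1 km
Site 1, Site 2, Site 4 are mutually consistent (residuals ≈ 0); Site 3 is off by 55.2 km.

Site 3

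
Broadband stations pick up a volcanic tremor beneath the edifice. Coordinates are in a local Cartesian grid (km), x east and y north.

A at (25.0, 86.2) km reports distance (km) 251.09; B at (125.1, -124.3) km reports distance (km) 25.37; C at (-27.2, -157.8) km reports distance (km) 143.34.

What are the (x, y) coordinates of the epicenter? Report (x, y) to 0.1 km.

Circle about each station: (x − 25.0)² + (y − 86.2)² = 251.09²; (x − 125.1)² + (y + 124.3)² = 25.37²; (x + 27.2)² + (y + 157.8)² = 143.34².
Subtracting the A equation from the B and C equations removes the quadratic terms:
200.2 x − 421.0 y = 85447.61
-104.4 x − 488.0 y = 60085.07
Solving the 2×2 system: x ≈ 115.8, y ≈ -147.9 km.

x ≈ 115.8 km, y ≈ -147.9 km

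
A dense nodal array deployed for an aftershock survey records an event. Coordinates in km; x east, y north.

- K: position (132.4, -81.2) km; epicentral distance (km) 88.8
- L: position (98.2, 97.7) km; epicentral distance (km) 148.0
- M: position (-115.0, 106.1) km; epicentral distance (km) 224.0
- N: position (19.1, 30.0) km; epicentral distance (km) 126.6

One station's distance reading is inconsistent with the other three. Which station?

N

Solve using three stations at a time. Using K, L, M (subtract circle equations pairwise → linear system) gives (x, y) ≈ (52.2, -43.0).
Distances from that point to each station vs reported:
  K: calculated 88.8 vs reported 88.8 → residual 0.0 km
  L: calculated 148.0 vs reported 148.0 → residual 0.0 km
  M: calculated 224.0 vs reported 224.0 → residual 0.0 km
  N: calculated 80.1 vs reported 126.6 → residual 46.5 km
K, L, M are mutually consistent (residuals ≈ 0); N is off by 46.5 km.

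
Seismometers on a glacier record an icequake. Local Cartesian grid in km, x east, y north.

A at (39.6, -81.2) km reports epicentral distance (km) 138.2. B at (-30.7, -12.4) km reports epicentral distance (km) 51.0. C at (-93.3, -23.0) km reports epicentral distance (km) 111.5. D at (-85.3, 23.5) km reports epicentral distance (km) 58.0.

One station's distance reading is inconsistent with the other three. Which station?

C

Solve using three stations at a time. Using A, B, D (subtract circle equations pairwise → linear system) gives (x, y) ≈ (-29.2, 38.7).
Distances from that point to each station vs reported:
  A: calculated 138.2 vs reported 138.2 → residual 0.0 km
  B: calculated 51.1 vs reported 51.0 → residual 0.1 km
  C: calculated 89.0 vs reported 111.5 → residual 22.5 km
  D: calculated 58.1 vs reported 58.0 → residual 0.1 km
A, B, D are mutually consistent (residuals ≈ 0); C is off by 22.5 km.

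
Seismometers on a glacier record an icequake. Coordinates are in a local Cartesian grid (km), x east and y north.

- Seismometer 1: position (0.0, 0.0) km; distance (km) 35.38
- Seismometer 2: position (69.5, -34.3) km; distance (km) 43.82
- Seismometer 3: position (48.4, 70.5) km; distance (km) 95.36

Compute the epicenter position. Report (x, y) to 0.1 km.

Circle about each station: x² + y² = 35.38²; (x − 69.5)² + (y + 34.3)² = 43.82²; (x − 48.4)² + (y − 70.5)² = 95.36².
Subtracting pairs of circle equations eliminates x²+y² and gives linear equations (the radical axes):
139.0 x − 68.6 y = 5338.29
96.8 x + 141.0 y = -528.98
Solving the 2×2 system: x ≈ 27.3, y ≈ -22.5 km.

27.3 km east, -22.5 km north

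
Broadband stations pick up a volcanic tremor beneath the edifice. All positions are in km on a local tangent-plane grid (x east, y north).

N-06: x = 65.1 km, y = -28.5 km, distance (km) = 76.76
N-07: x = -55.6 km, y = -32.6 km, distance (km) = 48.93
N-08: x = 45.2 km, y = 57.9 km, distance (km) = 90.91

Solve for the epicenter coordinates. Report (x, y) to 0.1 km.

Circle about each station: (x − 65.1)² + (y + 28.5)² = 76.76²; (x + 55.6)² + (y + 32.6)² = 48.93²; (x − 45.2)² + (y − 57.9)² = 90.91².
Subtracting the N-06 equation from the N-07 and N-08 equations removes the quadratic terms:
-241.4 x − 8.2 y = 2601.81
-39.8 x + 172.8 y = -2027.34
Solving the 2×2 system: x ≈ -10.3, y ≈ -14.1 km.

(-10.3, -14.1)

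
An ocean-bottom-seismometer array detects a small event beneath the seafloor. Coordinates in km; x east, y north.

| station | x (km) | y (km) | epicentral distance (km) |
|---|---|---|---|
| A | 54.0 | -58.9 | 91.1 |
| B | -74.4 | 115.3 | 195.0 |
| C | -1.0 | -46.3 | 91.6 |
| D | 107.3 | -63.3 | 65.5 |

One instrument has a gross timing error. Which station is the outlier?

A

Solve using three stations at a time. Using B, C, D (subtract circle equations pairwise → linear system) gives (x, y) ≈ (80.1, -3.7).
Distances from that point to each station vs reported:
  A: calculated 61.1 vs reported 91.1 → residual 30.0 km
  B: calculated 195.0 vs reported 195.0 → residual 0.0 km
  C: calculated 91.6 vs reported 91.6 → residual 0.0 km
  D: calculated 65.5 vs reported 65.5 → residual 0.0 km
B, C, D are mutually consistent (residuals ≈ 0); A is off by 30.0 km.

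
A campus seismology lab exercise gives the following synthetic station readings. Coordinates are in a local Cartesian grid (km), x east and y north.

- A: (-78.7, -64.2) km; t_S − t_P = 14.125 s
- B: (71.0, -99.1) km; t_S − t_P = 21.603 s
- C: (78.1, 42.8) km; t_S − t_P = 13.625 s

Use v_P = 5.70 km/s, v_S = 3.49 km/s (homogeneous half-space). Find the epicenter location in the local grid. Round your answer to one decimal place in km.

x ≈ -43.6 km, y ≈ 58.0 km

Distance from S−P lag: d = Δt · v_P v_S / (v_P − v_S) = Δt · (5.70·3.49)/(5.70−3.49) ≈ 9.0014·Δt.
So d_A = 127.14, d_B = 194.46, d_C = 122.64 km.
Circle about each station: (x + 78.7)² + (y + 64.2)² = 127.14²; (x − 71.0)² + (y + 99.1)² = 194.46²; (x − 78.1)² + (y − 42.8)² = 122.64².
Subtracting the A equation from the B and C equations removes the quadratic terms:
299.4 x − 69.8 y = -17103.63
313.6 x + 214.0 y = -1259.87
Solving the 2×2 system: x ≈ -43.6, y ≈ 58.0 km.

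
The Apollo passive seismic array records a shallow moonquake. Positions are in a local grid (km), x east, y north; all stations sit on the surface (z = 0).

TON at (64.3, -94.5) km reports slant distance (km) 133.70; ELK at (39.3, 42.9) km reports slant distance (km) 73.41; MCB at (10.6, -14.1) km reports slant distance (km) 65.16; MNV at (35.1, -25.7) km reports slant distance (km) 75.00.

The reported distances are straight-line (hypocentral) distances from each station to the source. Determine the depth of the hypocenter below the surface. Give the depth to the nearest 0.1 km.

Each station gives a sphere (x−x_i)² + (y−y_i)² + z² = d_i² (stations at z=0).
Subtracting the TON sphere from ELK and MCB: z² cancels, leaving linear equations in x and y:
-50.0 x + 274.8 y = 2806.82
-107.4 x + 160.8 y = 876.29
Solving: x ≈ 9.804, y ≈ 11.998 km (keep extra digits for the depth step; rounded: 9.8, 12.0).
Then from the TON sphere: z² = 133.70² − (x − 64.3)² − (y + 94.5)² with x = 9.804, y = 11.998, so z ≈ 59.700 ≈ 59.7 km.

depth ≈ 59.7 km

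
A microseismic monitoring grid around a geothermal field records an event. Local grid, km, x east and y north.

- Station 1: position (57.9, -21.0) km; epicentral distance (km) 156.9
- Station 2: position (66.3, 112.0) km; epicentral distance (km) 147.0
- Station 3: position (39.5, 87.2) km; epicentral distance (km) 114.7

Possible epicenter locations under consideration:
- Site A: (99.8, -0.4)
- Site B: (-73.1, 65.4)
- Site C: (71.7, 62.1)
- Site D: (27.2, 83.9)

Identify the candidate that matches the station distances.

For each candidate, compare |candidate − station| to the reported distance:
Site A: residuals Station 1 110.2, Station 2 29.7, Station 3 8.4 → max 110.2 km
Site B: residuals Station 1 0.0, Station 2 0.0, Station 3 0.0 → max 0.0 km
Site C: residuals Station 1 72.7, Station 2 96.8, Station 3 73.9 → max 96.8 km
Site D: residuals Station 1 47.6, Station 2 98.9, Station 3 102.0 → max 102.0 km
Only Site B has all residuals ≈ 0.

Site B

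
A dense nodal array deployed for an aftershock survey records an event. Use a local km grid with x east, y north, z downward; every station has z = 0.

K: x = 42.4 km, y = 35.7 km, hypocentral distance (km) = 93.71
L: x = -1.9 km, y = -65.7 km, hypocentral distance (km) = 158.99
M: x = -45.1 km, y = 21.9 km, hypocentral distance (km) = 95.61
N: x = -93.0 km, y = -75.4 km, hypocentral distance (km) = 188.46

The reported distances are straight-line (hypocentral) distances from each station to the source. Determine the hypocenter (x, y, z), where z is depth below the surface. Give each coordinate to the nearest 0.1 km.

(-7.1, 78.3, 67.2)

Each station gives a sphere (x−x_i)² + (y−y_i)² + z² = d_i² (stations at z=0).
Subtracting the K sphere from L and M: z² cancels, leaving linear equations in x and y:
-88.6 x − 202.8 y = -15248.41
-175.0 x − 27.6 y = -918.34
Solving: x ≈ -7.100, y ≈ 78.291 km (keep extra digits for the depth step; rounded: -7.1, 78.3).
Then from the K sphere: z² = 93.71² − (x − 42.4)² − (y − 35.7)² with x = -7.100, y = 78.291, so z ≈ 67.211 ≈ 67.2 km.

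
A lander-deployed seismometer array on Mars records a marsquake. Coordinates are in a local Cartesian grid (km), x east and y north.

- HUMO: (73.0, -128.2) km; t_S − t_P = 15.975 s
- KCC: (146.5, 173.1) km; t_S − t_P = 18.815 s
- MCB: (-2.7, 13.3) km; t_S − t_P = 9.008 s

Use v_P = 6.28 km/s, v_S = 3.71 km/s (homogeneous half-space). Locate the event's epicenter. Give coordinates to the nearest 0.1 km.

Distance from S−P lag: d = Δt · v_P v_S / (v_P − v_S) = Δt · (6.28·3.71)/(6.28−3.71) ≈ 9.0657·Δt.
So d_HUMO = 144.82, d_KCC = 170.57, d_MCB = 81.66 km.
Circle about each station: (x − 73.0)² + (y + 128.2)² = 144.82²; (x − 146.5)² + (y − 173.1)² = 170.57²; (x + 2.7)² + (y − 13.3)² = 81.66².
Subtracting the HUMO equation from the KCC and MCB equations removes the quadratic terms:
147.0 x + 602.6 y = 21540.33
-151.4 x + 283.0 y = -7275.58
Solving the 2×2 system: x ≈ 78.9, y ≈ 16.5 km.

78.9 km east, 16.5 km north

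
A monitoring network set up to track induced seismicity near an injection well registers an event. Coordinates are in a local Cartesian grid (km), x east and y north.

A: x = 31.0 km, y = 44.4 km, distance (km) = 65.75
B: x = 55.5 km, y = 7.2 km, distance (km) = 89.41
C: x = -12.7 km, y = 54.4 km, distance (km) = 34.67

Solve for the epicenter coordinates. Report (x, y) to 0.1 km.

Circle about each station: (x − 31.0)² + (y − 44.4)² = 65.75²; (x − 55.5)² + (y − 7.2)² = 89.41²; (x + 12.7)² + (y − 54.4)² = 34.67².
Subtracting pairs of circle equations eliminates x²+y² and gives linear equations (the radical axes):
49.0 x − 74.4 y = -3471.36
-87.4 x + 20.0 y = 3309.34
Solving the 2×2 system: x ≈ -32.0, y ≈ 25.6 km.
Check against A (with the unrounded x, y): √((x − 31.0)²+(y − 44.4)²) = 65.76 ≈ 65.75 km. ✓

(-32.0, 25.6)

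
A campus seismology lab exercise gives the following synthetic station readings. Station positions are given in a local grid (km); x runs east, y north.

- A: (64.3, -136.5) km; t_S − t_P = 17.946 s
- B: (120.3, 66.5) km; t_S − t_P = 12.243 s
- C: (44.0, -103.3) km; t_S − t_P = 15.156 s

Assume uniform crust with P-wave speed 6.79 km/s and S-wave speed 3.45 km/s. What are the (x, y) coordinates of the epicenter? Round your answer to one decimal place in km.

108.1 km east, -18.5 km north

Distance from S−P lag: d = Δt · v_P v_S / (v_P − v_S) = Δt · (6.79·3.45)/(6.79−3.45) ≈ 7.0136·Δt.
So d_A = 125.87, d_B = 85.87, d_C = 106.30 km.
Circle about each station: (x − 64.3)² + (y + 136.5)² = 125.87²; (x − 120.3)² + (y − 66.5)² = 85.87²; (x − 44.0)² + (y + 103.3)² = 106.30².
Subtracting pairs of circle equations eliminates x²+y² and gives linear equations (the radical axes):
112.0 x + 406.0 y = 4597.20
-40.6 x + 66.4 y = -5616.28
Solving the 2×2 system: x ≈ 108.1, y ≈ -18.5 km.
Check against A (with the unrounded x, y): √((x − 64.3)²+(y + 136.5)²) = 125.87 ≈ 125.87 km. ✓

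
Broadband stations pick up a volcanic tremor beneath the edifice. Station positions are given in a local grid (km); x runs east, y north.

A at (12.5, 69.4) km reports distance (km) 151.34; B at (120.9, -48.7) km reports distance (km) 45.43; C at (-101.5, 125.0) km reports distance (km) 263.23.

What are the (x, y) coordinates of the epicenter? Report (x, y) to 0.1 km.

(79.1, -66.5)

Circle about each station: (x − 12.5)² + (y − 69.4)² = 151.34²; (x − 120.9)² + (y + 48.7)² = 45.43²; (x + 101.5)² + (y − 125.0)² = 263.23².
Subtracting the A equation from the B and C equations removes the quadratic terms:
216.8 x − 236.2 y = 32855.80
-228.0 x + 111.2 y = -25431.60
Solving the 2×2 system: x ≈ 79.1, y ≈ -66.5 km.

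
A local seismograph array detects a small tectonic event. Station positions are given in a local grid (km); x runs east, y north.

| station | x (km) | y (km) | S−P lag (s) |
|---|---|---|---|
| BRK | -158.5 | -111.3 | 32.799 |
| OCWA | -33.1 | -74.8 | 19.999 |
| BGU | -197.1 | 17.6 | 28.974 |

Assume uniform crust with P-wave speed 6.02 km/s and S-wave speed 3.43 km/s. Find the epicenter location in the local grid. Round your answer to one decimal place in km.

(27.2, 72.8)

Distance from S−P lag: d = Δt · v_P v_S / (v_P − v_S) = Δt · (6.02·3.43)/(6.02−3.43) ≈ 7.9724·Δt.
So d_BRK = 261.49, d_OCWA = 159.44, d_BGU = 230.99 km.
Circle about each station: (x + 158.5)² + (y + 111.3)² = 261.49²; (x + 33.1)² + (y + 74.8)² = 159.44²; (x + 197.1)² + (y − 17.6)² = 230.99².
Subtracting pairs of circle equations eliminates x²+y² and gives linear equations (the radical axes):
250.8 x + 73.0 y = 12136.62
-77.2 x + 257.8 y = 16668.87
Solving the 2×2 system: x ≈ 27.2, y ≈ 72.8 km.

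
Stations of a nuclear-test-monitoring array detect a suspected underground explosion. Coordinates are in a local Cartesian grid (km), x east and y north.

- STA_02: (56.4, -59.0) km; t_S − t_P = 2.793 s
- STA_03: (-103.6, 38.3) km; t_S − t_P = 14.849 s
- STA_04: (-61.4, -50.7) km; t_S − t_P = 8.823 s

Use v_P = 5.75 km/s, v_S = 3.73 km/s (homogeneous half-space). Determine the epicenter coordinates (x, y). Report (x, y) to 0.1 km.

Distance from S−P lag: d = Δt · v_P v_S / (v_P − v_S) = Δt · (5.75·3.73)/(5.75−3.73) ≈ 10.6176·Δt.
So d_STA_02 = 29.65, d_STA_03 = 157.66, d_STA_04 = 93.68 km.
Circle about each station: (x − 56.4)² + (y + 59.0)² = 29.65²; (x + 103.6)² + (y − 38.3)² = 157.66²; (x + 61.4)² + (y + 50.7)² = 93.68².
Subtracting pairs of circle equations eliminates x²+y² and gives linear equations (the radical axes):
-320.0 x + 194.6 y = -18439.66
-235.6 x + 16.6 y = -8218.33
Solving the 2×2 system: x ≈ 31.9, y ≈ -42.3 km.
Check against STA_02 (with the unrounded x, y): √((x − 56.4)²+(y + 59.0)²) = 29.65 ≈ 29.65 km. ✓

x ≈ 31.9 km, y ≈ -42.3 km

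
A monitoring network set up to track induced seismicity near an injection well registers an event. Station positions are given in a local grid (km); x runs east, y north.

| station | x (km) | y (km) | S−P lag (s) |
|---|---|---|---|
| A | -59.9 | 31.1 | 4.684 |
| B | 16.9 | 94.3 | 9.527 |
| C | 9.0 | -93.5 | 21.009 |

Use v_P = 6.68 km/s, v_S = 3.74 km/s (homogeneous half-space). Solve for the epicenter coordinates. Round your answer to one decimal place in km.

Distance from S−P lag: d = Δt · v_P v_S / (v_P − v_S) = Δt · (6.68·3.74)/(6.68−3.74) ≈ 8.4977·Δt.
So d_A = 39.80, d_B = 80.96, d_C = 178.53 km.
Circle about each station: (x + 59.9)² + (y − 31.1)² = 39.80²; (x − 16.9)² + (y − 94.3)² = 80.96²; (x − 9.0)² + (y + 93.5)² = 178.53².
Subtracting the A equation from the B and C equations removes the quadratic terms:
153.6 x + 126.4 y = -347.60
137.8 x − 249.2 y = -26020.89
Solving the 2×2 system: x ≈ -60.6, y ≈ 70.9 km.

-60.6 km east, 70.9 km north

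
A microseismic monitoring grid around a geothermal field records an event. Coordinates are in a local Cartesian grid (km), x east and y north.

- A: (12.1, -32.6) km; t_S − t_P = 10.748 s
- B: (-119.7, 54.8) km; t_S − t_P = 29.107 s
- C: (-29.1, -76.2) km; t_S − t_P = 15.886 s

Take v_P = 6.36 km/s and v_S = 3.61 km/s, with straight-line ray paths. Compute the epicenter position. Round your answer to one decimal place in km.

(100.5, -48.0)

Distance from S−P lag: d = Δt · v_P v_S / (v_P − v_S) = Δt · (6.36·3.61)/(6.36−3.61) ≈ 8.3489·Δt.
So d_A = 89.73, d_B = 243.01, d_C = 132.63 km.
Circle about each station: (x − 12.1)² + (y + 32.6)² = 89.73²; (x + 119.7)² + (y − 54.8)² = 243.01²; (x + 29.1)² + (y + 76.2)² = 132.63².
Subtracting the A equation from the B and C equations removes the quadratic terms:
-263.6 x + 174.8 y = -34880.43
-82.4 x − 87.2 y = -4095.16
Solving the 2×2 system: x ≈ 100.5, y ≈ -48.0 km.
Check against A (with the unrounded x, y): √((x − 12.1)²+(y + 32.6)²) = 89.73 ≈ 89.73 km. ✓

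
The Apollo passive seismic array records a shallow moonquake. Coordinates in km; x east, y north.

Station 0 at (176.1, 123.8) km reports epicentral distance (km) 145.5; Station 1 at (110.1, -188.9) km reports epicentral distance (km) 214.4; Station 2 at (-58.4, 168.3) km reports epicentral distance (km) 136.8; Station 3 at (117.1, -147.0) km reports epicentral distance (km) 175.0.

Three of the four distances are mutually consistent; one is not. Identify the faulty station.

Solve using three stations at a time. Using Station 0, Station 1, Station 3 (subtract circle equations pairwise → linear system) gives (x, y) ≈ (72.5, 22.0).
Distances from that point to each station vs reported:
  Station 0: calculated 145.2 vs reported 145.5 → residual 0.3 km
  Station 1: calculated 214.2 vs reported 214.4 → residual 0.2 km
  Station 2: calculated 196.3 vs reported 136.8 → residual 59.5 km
  Station 3: calculated 174.8 vs reported 175.0 → residual 0.2 km
Station 0, Station 1, Station 3 are mutually consistent (residuals ≈ 0); Station 2 is off by 59.5 km.

Station 2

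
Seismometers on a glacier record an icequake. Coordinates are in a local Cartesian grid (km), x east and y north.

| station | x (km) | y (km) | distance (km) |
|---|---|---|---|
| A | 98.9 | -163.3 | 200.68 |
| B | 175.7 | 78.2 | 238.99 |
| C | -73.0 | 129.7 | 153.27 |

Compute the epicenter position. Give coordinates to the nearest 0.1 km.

Circle about each station: (x − 98.9)² + (y + 163.3)² = 200.68²; (x − 175.7)² + (y − 78.2)² = 238.99²; (x + 73.0)² + (y − 129.7)² = 153.27².
Subtracting the A equation from the B and C equations removes the quadratic terms:
153.6 x + 483.0 y = -16306.13
-343.8 x + 586.0 y = 2483.76
Solving the 2×2 system: x ≈ -42.0, y ≈ -20.4 km.
Check against A (with the unrounded x, y): √((x − 98.9)²+(y + 163.3)²) = 200.68 ≈ 200.68 km. ✓

(-42.0, -20.4)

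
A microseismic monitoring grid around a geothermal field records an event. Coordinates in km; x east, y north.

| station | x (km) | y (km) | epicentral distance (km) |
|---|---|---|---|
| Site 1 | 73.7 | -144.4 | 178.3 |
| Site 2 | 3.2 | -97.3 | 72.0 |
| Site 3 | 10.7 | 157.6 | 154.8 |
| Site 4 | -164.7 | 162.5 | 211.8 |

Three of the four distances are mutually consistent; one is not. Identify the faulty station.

Site 2

Solve using three stations at a time. Using Site 1, Site 3, Site 4 (subtract circle equations pairwise → linear system) gives (x, y) ≈ (-21.7, 6.2).
Distances from that point to each station vs reported:
  Site 1: calculated 178.3 vs reported 178.3 → residual 0.0 km
  Site 2: calculated 106.5 vs reported 72.0 → residual 34.5 km
  Site 3: calculated 154.8 vs reported 154.8 → residual 0.0 km
  Site 4: calculated 211.8 vs reported 211.8 → residual 0.0 km
Site 1, Site 3, Site 4 are mutually consistent (residuals ≈ 0); Site 2 is off by 34.5 km.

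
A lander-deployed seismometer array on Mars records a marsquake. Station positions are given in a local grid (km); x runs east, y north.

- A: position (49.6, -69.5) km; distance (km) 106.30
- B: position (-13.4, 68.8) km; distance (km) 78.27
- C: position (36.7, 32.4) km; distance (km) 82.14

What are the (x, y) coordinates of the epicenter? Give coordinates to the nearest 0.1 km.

x ≈ -35.8 km, y ≈ -6.2 km

Circle about each station: (x − 49.6)² + (y + 69.5)² = 106.30²; (x + 13.4)² + (y − 68.8)² = 78.27²; (x − 36.7)² + (y − 32.4)² = 82.14².
Subtracting the A equation from the B and C equations removes the quadratic terms:
-126.0 x + 276.6 y = 2796.09
-25.8 x + 203.8 y = -341.05
Solving the 2×2 system: x ≈ -35.8, y ≈ -6.2 km.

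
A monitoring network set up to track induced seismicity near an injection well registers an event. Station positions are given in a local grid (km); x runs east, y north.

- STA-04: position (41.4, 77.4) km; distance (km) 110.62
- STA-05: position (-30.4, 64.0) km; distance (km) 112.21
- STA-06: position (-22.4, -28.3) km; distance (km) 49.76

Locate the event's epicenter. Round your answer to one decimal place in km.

Circle about each station: (x − 41.4)² + (y − 77.4)² = 110.62²; (x + 30.4)² + (y − 64.0)² = 112.21²; (x + 22.4)² + (y + 28.3)² = 49.76².
Subtracting the STA-04 equation from the STA-05 and STA-06 equations removes the quadratic terms:
-143.6 x − 26.8 y = -3038.86
-127.6 x − 211.4 y = 3358.66
Solving the 2×2 system: x ≈ 27.2, y ≈ -32.3 km.
Check against STA-04 (with the unrounded x, y): √((x − 41.4)²+(y − 77.4)²) = 110.62 ≈ 110.62 km. ✓

27.2 km east, -32.3 km north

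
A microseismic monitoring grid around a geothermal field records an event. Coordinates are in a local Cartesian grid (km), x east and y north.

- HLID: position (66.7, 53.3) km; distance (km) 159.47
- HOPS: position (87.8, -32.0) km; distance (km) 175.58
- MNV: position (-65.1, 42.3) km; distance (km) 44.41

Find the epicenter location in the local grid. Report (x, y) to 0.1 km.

Circle about each station: (x − 66.7)² + (y − 53.3)² = 159.47²; (x − 87.8)² + (y + 32.0)² = 175.58²; (x + 65.1)² + (y − 42.3)² = 44.41².
Subtracting pairs of circle equations eliminates x²+y² and gives linear equations (the radical axes):
42.2 x − 170.6 y = -3954.60
-263.6 x − 22.0 y = 22195.95
Solving the 2×2 system: x ≈ -84.4, y ≈ 2.3 km.

(-84.4, 2.3)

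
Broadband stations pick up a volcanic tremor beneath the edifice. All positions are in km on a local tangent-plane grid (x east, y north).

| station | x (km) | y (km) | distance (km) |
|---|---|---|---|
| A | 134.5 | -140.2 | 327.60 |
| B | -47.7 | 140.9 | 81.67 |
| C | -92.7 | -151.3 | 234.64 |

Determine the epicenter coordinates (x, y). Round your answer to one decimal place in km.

Circle about each station: (x − 134.5)² + (y + 140.2)² = 327.60²; (x + 47.7)² + (y − 140.9)² = 81.67²; (x + 92.7)² + (y + 151.3)² = 234.64².
Subtracting the A equation from the B and C equations removes the quadratic terms:
-364.4 x + 562.2 y = 85033.58
-454.4 x − 22.2 y = 46004.52
Solving the 2×2 system: x ≈ -105.3, y ≈ 83.0 km.

-105.3 km east, 83.0 km north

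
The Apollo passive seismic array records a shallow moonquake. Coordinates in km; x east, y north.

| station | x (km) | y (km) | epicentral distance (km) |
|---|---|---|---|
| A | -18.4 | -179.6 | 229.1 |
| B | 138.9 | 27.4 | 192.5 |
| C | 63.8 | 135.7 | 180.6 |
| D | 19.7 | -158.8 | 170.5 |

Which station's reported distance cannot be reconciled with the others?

Solve using three stations at a time. Using B, C, D (subtract circle equations pairwise → linear system) gives (x, y) ≈ (-51.1, -3.7).
Distances from that point to each station vs reported:
  A: calculated 178.9 vs reported 229.1 → residual 50.2 km
  B: calculated 192.5 vs reported 192.5 → residual 0.0 km
  C: calculated 180.6 vs reported 180.6 → residual 0.0 km
  D: calculated 170.5 vs reported 170.5 → residual 0.0 km
B, C, D are mutually consistent (residuals ≈ 0); A is off by 50.2 km.

A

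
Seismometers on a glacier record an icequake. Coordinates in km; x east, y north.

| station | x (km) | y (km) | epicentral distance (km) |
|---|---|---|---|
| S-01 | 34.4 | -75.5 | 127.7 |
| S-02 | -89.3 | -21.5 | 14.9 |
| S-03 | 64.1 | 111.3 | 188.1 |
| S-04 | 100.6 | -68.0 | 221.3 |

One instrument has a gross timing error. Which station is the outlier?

S-04

Solve using three stations at a time. Using S-01, S-02, S-03 (subtract circle equations pairwise → linear system) gives (x, y) ≈ (-77.0, -13.1).
Distances from that point to each station vs reported:
  S-01: calculated 127.7 vs reported 127.7 → residual 0.0 km
  S-02: calculated 14.9 vs reported 14.9 → residual 0.0 km
  S-03: calculated 188.1 vs reported 188.1 → residual 0.0 km
  S-04: calculated 185.9 vs reported 221.3 → residual 35.4 km
S-01, S-02, S-03 are mutually consistent (residuals ≈ 0); S-04 is off by 35.4 km.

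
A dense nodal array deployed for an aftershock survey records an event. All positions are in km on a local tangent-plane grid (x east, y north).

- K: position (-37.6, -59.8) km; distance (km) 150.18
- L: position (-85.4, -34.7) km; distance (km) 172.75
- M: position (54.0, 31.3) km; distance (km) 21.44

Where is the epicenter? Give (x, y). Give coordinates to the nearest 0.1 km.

x ≈ 65.5 km, y ≈ 49.4 km

Circle about each station: (x + 37.6)² + (y + 59.8)² = 150.18²; (x + 85.4)² + (y + 34.7)² = 172.75²; (x − 54.0)² + (y − 31.3)² = 21.44².
Subtracting the K equation from the L and M equations removes the quadratic terms:
-95.6 x + 50.2 y = -3781.08
183.2 x + 182.2 y = 21000.25
Solving the 2×2 system: x ≈ 65.5, y ≈ 49.4 km.
Check against K (with the unrounded x, y): √((x + 37.6)²+(y + 59.8)²) = 150.18 ≈ 150.18 km. ✓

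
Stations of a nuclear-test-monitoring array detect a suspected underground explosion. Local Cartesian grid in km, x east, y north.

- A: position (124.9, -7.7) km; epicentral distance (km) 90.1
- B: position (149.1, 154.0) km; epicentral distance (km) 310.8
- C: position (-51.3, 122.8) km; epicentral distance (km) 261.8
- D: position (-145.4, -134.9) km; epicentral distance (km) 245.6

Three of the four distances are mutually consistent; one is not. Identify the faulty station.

Solve using three stations at a time. Using A, C, D (subtract circle equations pairwise → linear system) gives (x, y) ≈ (96.6, -93.2).
Distances from that point to each station vs reported:
  A: calculated 90.0 vs reported 90.1 → residual 0.1 km
  B: calculated 252.7 vs reported 310.8 → residual 58.1 km
  C: calculated 261.8 vs reported 261.8 → residual 0.0 km
  D: calculated 245.6 vs reported 245.6 → residual 0.0 km
A, C, D are mutually consistent (residuals ≈ 0); B is off by 58.1 km.

B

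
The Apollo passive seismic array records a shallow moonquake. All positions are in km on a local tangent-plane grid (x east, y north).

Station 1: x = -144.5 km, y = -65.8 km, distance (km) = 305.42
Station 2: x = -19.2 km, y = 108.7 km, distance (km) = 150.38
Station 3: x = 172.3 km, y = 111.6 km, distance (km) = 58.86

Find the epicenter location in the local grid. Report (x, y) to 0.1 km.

(127.1, 73.9)

Circle about each station: (x + 144.5)² + (y + 65.8)² = 305.42²; (x + 19.2)² + (y − 108.7)² = 150.38²; (x − 172.3)² + (y − 111.6)² = 58.86².
Subtracting pairs of circle equations eliminates x²+y² and gives linear equations (the radical axes):
250.6 x + 349.0 y = 57641.67
633.6 x + 354.8 y = 106748.84
Solving the 2×2 system: x ≈ 127.1, y ≈ 73.9 km.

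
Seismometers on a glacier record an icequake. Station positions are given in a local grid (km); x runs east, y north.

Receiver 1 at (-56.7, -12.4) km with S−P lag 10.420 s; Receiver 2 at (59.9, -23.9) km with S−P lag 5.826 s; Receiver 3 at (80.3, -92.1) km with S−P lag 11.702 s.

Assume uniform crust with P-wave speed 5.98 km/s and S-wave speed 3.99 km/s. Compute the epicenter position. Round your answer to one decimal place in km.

x ≈ 53.9 km, y ≈ 45.7 km

Distance from S−P lag: d = Δt · v_P v_S / (v_P − v_S) = Δt · (5.98·3.99)/(5.98−3.99) ≈ 11.9901·Δt.
So d_Receiver 1 = 124.94, d_Receiver 2 = 69.85, d_Receiver 3 = 140.31 km.
Circle about each station: (x + 56.7)² + (y + 12.4)² = 124.94²; (x − 59.9)² + (y + 23.9)² = 69.85²; (x − 80.3)² + (y + 92.1)² = 140.31².
Subtracting the Receiver 1 equation from the Receiver 2 and Receiver 3 equations removes the quadratic terms:
233.2 x − 23.0 y = 11521.55
274.0 x − 159.4 y = 7484.96
Solving the 2×2 system: x ≈ 53.9, y ≈ 45.7 km.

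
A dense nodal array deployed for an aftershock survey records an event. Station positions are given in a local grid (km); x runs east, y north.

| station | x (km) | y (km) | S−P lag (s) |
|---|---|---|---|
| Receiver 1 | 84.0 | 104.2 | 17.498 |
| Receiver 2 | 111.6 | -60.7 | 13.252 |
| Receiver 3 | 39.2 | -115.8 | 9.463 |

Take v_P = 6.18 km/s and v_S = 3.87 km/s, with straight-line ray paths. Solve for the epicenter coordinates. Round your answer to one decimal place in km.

-24.2 km east, -41.1 km north

Distance from S−P lag: d = Δt · v_P v_S / (v_P − v_S) = Δt · (6.18·3.87)/(6.18−3.87) ≈ 10.3535·Δt.
So d_Receiver 1 = 181.17, d_Receiver 2 = 137.20, d_Receiver 3 = 97.98 km.
Circle about each station: (x − 84.0)² + (y − 104.2)² = 181.17²; (x − 111.6)² + (y + 60.7)² = 137.20²; (x − 39.2)² + (y + 115.8)² = 97.98².
Subtracting the Receiver 1 equation from the Receiver 2 and Receiver 3 equations removes the quadratic terms:
55.2 x − 329.8 y = 12224.14
-89.6 x − 440.0 y = 20255.13
Solving the 2×2 system: x ≈ -24.2, y ≈ -41.1 km.
Check against Receiver 1 (with the unrounded x, y): √((x − 84.0)²+(y − 104.2)²) = 181.16 ≈ 181.17 km. ✓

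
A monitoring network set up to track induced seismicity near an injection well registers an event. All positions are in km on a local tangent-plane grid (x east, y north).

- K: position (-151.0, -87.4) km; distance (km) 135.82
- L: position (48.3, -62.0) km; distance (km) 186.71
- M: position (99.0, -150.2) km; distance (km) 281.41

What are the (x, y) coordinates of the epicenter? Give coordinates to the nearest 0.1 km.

Circle about each station: (x + 151.0)² + (y + 87.4)² = 135.82²; (x − 48.3)² + (y + 62.0)² = 186.71²; (x − 99.0)² + (y + 150.2)² = 281.41².
Subtracting the K equation from the L and M equations removes the quadratic terms:
398.6 x + 50.8 y = -40676.42
500.0 x − 125.6 y = -58823.24
Solving the 2×2 system: x ≈ -107.3, y ≈ 41.2 km.

(-107.3, 41.2)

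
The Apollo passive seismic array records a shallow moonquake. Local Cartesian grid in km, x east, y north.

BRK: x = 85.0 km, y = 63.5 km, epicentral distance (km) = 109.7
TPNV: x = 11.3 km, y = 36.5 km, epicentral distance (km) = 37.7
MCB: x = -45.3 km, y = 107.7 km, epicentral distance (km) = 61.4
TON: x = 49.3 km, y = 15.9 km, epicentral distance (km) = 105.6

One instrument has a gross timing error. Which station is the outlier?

TON

Solve using three stations at a time. Using BRK, TPNV, MCB (subtract circle equations pairwise → linear system) gives (x, y) ≈ (-23.9, 50.1).
Distances from that point to each station vs reported:
  BRK: calculated 109.7 vs reported 109.7 → residual 0.0 km
  TPNV: calculated 37.7 vs reported 37.7 → residual 0.0 km
  MCB: calculated 61.4 vs reported 61.4 → residual 0.0 km
  TON: calculated 80.8 vs reported 105.6 → residual 24.8 km
BRK, TPNV, MCB are mutually consistent (residuals ≈ 0); TON is off by 24.8 km.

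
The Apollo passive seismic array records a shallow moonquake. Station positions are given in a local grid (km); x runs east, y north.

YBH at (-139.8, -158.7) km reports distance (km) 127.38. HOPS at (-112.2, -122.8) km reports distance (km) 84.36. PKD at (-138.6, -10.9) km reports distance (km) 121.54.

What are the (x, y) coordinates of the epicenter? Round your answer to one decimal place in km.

-39.1 km east, -80.7 km north

Circle about each station: (x + 139.8)² + (y + 158.7)² = 127.38²; (x + 112.2)² + (y + 122.8)² = 84.36²; (x + 138.6)² + (y + 10.9)² = 121.54².
Subtracting pairs of circle equations eliminates x²+y² and gives linear equations (the radical axes):
55.2 x + 71.8 y = -7952.00
2.4 x + 295.6 y = -23947.27
Solving the 2×2 system: x ≈ -39.1, y ≈ -80.7 km.
Check against YBH (with the unrounded x, y): √((x + 139.8)²+(y + 158.7)²) = 127.38 ≈ 127.38 km. ✓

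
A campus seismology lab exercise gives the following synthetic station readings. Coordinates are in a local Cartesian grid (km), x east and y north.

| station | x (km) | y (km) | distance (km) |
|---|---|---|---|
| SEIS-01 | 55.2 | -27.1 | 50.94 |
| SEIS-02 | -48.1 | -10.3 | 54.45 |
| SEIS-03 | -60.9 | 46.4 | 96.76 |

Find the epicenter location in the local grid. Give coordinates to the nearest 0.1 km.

(4.3, -25.1)

Circle about each station: (x − 55.2)² + (y + 27.1)² = 50.94²; (x + 48.1)² + (y + 10.3)² = 54.45²; (x + 60.9)² + (y − 46.4)² = 96.76².
Subtracting the SEIS-01 equation from the SEIS-02 and SEIS-03 equations removes the quadratic terms:
-206.6 x + 33.6 y = -1731.67
-232.2 x + 147.0 y = -4687.29
Solving the 2×2 system: x ≈ 4.3, y ≈ -25.1 km.
Check against SEIS-01 (with the unrounded x, y): √((x − 55.2)²+(y + 27.1)²) = 50.94 ≈ 50.94 km. ✓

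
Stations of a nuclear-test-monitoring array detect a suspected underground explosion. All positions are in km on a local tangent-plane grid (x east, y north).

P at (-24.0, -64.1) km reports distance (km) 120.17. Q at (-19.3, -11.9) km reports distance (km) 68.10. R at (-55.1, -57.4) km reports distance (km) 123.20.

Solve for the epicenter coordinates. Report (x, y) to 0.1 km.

-2.9 km east, 54.2 km north

Circle about each station: (x + 24.0)² + (y + 64.1)² = 120.17²; (x + 19.3)² + (y + 11.9)² = 68.10²; (x + 55.1)² + (y + 57.4)² = 123.20².
Subtracting pairs of circle equations eliminates x²+y² and gives linear equations (the radical axes):
9.4 x + 104.4 y = 5632.51
-62.2 x + 13.4 y = 908.55
Solving the 2×2 system: x ≈ -2.9, y ≈ 54.2 km.
Check against P (with the unrounded x, y): √((x + 24.0)²+(y + 64.1)²) = 120.18 ≈ 120.17 km. ✓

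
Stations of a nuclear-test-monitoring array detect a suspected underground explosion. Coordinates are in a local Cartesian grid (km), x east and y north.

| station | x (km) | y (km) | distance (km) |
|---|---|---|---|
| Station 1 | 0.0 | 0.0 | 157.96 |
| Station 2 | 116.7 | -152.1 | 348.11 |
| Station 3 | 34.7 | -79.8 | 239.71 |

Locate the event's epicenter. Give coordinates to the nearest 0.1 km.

-118.1 km east, 104.9 km north

Circle about each station: x² + y² = 157.96²; (x − 116.7)² + (y + 152.1)² = 348.11²; (x − 34.7)² + (y + 79.8)² = 239.71².
Subtracting the Station 1 equation from the Station 2 and Station 3 equations removes the quadratic terms:
233.4 x − 304.2 y = -59475.91
69.4 x − 159.6 y = -24937.39
Solving the 2×2 system: x ≈ -118.1, y ≈ 104.9 km.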